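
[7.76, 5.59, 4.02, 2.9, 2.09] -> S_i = 7.76*0.72^i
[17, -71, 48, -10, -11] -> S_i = Random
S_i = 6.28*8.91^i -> [6.28, 55.95, 498.56, 4442.15, 39579.51]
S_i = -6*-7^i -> [-6, 42, -294, 2058, -14406]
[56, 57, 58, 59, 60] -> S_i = 56 + 1*i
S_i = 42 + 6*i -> [42, 48, 54, 60, 66]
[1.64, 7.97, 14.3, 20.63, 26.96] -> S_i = 1.64 + 6.33*i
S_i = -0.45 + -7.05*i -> [-0.45, -7.5, -14.55, -21.6, -28.65]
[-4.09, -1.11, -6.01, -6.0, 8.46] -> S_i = Random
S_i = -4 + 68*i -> [-4, 64, 132, 200, 268]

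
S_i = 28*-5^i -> [28, -140, 700, -3500, 17500]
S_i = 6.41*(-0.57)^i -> [6.41, -3.65, 2.08, -1.19, 0.68]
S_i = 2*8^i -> [2, 16, 128, 1024, 8192]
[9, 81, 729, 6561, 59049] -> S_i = 9*9^i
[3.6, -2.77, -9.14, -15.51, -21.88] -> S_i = 3.60 + -6.37*i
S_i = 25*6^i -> [25, 150, 900, 5400, 32400]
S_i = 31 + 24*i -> [31, 55, 79, 103, 127]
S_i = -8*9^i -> [-8, -72, -648, -5832, -52488]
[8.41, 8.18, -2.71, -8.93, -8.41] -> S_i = Random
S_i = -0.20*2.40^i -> [-0.2, -0.48, -1.15, -2.76, -6.64]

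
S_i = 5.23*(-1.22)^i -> [5.23, -6.38, 7.78, -9.5, 11.59]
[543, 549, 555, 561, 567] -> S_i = 543 + 6*i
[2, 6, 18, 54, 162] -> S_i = 2*3^i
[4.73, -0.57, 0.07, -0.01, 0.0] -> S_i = 4.73*(-0.12)^i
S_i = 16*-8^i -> [16, -128, 1024, -8192, 65536]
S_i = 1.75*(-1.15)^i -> [1.75, -2.01, 2.31, -2.66, 3.06]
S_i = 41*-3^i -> [41, -123, 369, -1107, 3321]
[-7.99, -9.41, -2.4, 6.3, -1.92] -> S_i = Random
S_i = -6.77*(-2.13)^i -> [-6.77, 14.42, -30.71, 65.42, -139.35]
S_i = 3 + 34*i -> [3, 37, 71, 105, 139]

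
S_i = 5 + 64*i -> [5, 69, 133, 197, 261]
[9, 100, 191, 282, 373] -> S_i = 9 + 91*i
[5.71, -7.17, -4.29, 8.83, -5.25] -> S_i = Random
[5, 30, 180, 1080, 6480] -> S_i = 5*6^i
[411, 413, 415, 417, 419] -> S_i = 411 + 2*i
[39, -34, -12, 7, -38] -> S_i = Random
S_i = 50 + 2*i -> [50, 52, 54, 56, 58]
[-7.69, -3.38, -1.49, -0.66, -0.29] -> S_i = -7.69*0.44^i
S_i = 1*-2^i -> [1, -2, 4, -8, 16]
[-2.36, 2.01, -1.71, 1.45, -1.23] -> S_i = -2.36*(-0.85)^i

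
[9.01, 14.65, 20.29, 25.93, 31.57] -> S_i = 9.01 + 5.64*i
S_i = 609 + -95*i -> [609, 514, 419, 324, 229]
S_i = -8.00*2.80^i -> [-8.0, -22.4, -62.72, -175.62, -491.72]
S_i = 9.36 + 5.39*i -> [9.36, 14.75, 20.14, 25.53, 30.92]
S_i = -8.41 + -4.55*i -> [-8.41, -12.96, -17.51, -22.06, -26.61]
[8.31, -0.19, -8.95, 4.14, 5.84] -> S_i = Random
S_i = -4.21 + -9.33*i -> [-4.21, -13.54, -22.87, -32.2, -41.53]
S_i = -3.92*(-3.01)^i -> [-3.92, 11.8, -35.52, 106.9, -321.77]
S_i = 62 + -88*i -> [62, -26, -114, -202, -290]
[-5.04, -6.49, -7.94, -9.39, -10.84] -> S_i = -5.04 + -1.45*i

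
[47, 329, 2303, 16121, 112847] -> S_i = 47*7^i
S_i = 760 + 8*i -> [760, 768, 776, 784, 792]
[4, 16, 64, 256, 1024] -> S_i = 4*4^i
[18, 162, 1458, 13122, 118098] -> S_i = 18*9^i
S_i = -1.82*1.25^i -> [-1.82, -2.28, -2.84, -3.55, -4.44]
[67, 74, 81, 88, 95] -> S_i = 67 + 7*i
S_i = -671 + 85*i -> [-671, -586, -501, -416, -331]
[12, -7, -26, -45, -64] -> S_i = 12 + -19*i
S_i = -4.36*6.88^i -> [-4.36, -30.0, -206.38, -1419.88, -9768.78]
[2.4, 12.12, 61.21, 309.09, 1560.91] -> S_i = 2.40*5.05^i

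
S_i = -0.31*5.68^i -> [-0.31, -1.76, -10.0, -56.81, -322.67]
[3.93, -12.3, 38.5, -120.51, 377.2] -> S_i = 3.93*(-3.13)^i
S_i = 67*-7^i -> [67, -469, 3283, -22981, 160867]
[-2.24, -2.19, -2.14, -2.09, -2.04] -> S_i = -2.24 + 0.05*i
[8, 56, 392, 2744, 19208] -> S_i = 8*7^i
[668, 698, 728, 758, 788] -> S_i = 668 + 30*i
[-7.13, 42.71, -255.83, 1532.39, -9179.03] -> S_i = -7.13*(-5.99)^i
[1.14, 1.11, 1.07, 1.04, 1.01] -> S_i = 1.14*0.97^i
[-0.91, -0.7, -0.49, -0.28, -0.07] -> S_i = -0.91 + 0.21*i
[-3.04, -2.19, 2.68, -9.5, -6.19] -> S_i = Random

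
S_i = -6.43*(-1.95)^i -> [-6.43, 12.54, -24.45, 47.68, -92.97]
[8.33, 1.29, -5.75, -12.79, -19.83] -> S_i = 8.33 + -7.04*i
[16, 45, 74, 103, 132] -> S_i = 16 + 29*i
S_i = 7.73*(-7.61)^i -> [7.73, -58.83, 447.66, -3406.7, 25924.96]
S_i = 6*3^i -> [6, 18, 54, 162, 486]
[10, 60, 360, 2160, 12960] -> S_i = 10*6^i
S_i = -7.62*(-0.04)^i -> [-7.62, 0.3, -0.01, 0.0, -0.0]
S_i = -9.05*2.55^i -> [-9.05, -23.08, -58.85, -150.06, -382.66]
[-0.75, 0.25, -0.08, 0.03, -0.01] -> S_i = -0.75*(-0.33)^i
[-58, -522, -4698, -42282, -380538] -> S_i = -58*9^i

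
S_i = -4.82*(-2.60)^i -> [-4.82, 12.53, -32.58, 84.72, -220.26]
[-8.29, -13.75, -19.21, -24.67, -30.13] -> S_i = -8.29 + -5.46*i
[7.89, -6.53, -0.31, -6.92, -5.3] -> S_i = Random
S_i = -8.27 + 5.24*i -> [-8.27, -3.03, 2.21, 7.45, 12.69]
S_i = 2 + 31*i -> [2, 33, 64, 95, 126]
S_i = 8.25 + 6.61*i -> [8.25, 14.86, 21.47, 28.08, 34.69]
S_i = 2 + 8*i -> [2, 10, 18, 26, 34]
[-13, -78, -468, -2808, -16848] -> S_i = -13*6^i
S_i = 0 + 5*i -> [0, 5, 10, 15, 20]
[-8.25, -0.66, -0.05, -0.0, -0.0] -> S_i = -8.25*0.08^i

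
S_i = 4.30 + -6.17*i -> [4.3, -1.87, -8.04, -14.21, -20.38]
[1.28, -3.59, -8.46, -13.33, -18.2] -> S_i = 1.28 + -4.87*i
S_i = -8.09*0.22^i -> [-8.09, -1.78, -0.39, -0.09, -0.02]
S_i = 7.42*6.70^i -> [7.42, 49.71, 333.08, 2231.66, 14952.13]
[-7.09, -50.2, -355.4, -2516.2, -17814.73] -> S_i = -7.09*7.08^i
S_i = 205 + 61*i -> [205, 266, 327, 388, 449]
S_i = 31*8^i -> [31, 248, 1984, 15872, 126976]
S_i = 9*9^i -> [9, 81, 729, 6561, 59049]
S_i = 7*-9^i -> [7, -63, 567, -5103, 45927]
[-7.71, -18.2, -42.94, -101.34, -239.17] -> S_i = -7.71*2.36^i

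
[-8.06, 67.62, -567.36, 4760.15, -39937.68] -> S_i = -8.06*(-8.39)^i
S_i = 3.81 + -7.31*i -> [3.81, -3.5, -10.81, -18.12, -25.43]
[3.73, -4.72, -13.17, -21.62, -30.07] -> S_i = 3.73 + -8.45*i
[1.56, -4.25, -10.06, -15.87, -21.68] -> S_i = 1.56 + -5.81*i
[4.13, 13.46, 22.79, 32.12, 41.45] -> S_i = 4.13 + 9.33*i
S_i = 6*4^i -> [6, 24, 96, 384, 1536]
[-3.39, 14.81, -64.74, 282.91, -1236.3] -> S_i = -3.39*(-4.37)^i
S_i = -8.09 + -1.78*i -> [-8.09, -9.87, -11.65, -13.43, -15.21]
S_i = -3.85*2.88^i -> [-3.85, -11.09, -31.93, -91.97, -264.87]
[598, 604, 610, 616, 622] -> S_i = 598 + 6*i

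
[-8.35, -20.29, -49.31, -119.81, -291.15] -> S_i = -8.35*2.43^i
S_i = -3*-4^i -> [-3, 12, -48, 192, -768]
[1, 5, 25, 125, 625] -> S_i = 1*5^i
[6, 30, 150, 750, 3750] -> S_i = 6*5^i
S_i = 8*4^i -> [8, 32, 128, 512, 2048]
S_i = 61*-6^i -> [61, -366, 2196, -13176, 79056]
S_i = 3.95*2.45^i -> [3.95, 9.68, 23.71, 58.09, 142.32]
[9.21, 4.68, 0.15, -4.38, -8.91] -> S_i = 9.21 + -4.53*i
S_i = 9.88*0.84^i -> [9.88, 8.3, 6.97, 5.86, 4.92]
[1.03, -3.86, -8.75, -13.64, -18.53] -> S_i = 1.03 + -4.89*i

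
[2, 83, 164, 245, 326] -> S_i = 2 + 81*i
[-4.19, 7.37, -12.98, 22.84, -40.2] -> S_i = -4.19*(-1.76)^i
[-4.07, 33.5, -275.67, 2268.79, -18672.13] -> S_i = -4.07*(-8.23)^i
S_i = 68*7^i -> [68, 476, 3332, 23324, 163268]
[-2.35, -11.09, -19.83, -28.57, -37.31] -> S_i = -2.35 + -8.74*i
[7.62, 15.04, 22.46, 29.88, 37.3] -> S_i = 7.62 + 7.42*i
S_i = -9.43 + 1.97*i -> [-9.43, -7.46, -5.49, -3.52, -1.55]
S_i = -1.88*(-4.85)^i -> [-1.88, 9.12, -44.22, 214.48, -1040.22]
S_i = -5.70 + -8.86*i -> [-5.7, -14.56, -23.42, -32.28, -41.14]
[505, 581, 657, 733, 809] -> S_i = 505 + 76*i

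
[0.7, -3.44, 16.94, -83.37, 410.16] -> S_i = 0.70*(-4.92)^i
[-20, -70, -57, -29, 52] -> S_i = Random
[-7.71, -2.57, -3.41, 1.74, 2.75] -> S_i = Random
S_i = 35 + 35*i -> [35, 70, 105, 140, 175]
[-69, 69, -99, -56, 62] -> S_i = Random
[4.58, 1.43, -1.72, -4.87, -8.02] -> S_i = 4.58 + -3.15*i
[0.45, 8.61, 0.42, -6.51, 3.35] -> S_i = Random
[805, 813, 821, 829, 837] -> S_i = 805 + 8*i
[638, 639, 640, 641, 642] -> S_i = 638 + 1*i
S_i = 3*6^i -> [3, 18, 108, 648, 3888]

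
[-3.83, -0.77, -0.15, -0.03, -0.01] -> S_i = -3.83*0.20^i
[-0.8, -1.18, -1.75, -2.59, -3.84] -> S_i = -0.80*1.48^i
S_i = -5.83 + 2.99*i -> [-5.83, -2.84, 0.15, 3.14, 6.13]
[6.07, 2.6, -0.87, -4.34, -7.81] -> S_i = 6.07 + -3.47*i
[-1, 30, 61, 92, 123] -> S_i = -1 + 31*i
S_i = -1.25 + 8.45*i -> [-1.25, 7.2, 15.65, 24.1, 32.55]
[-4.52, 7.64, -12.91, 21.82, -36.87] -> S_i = -4.52*(-1.69)^i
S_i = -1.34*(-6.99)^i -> [-1.34, 9.37, -65.47, 457.65, -3198.99]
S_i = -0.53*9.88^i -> [-0.53, -5.24, -51.74, -511.15, -5050.14]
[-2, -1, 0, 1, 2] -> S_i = -2 + 1*i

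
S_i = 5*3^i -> [5, 15, 45, 135, 405]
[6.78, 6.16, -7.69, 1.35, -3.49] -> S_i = Random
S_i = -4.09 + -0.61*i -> [-4.09, -4.7, -5.31, -5.92, -6.53]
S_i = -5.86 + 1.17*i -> [-5.86, -4.69, -3.52, -2.35, -1.18]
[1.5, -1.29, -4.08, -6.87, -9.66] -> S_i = 1.50 + -2.79*i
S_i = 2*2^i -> [2, 4, 8, 16, 32]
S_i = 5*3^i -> [5, 15, 45, 135, 405]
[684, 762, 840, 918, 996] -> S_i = 684 + 78*i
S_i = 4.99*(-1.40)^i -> [4.99, -6.99, 9.78, -13.69, 19.17]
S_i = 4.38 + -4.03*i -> [4.38, 0.35, -3.68, -7.71, -11.74]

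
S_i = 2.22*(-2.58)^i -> [2.22, -5.73, 14.78, -38.13, 98.36]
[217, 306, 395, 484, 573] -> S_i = 217 + 89*i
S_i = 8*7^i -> [8, 56, 392, 2744, 19208]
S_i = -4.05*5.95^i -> [-4.05, -24.1, -143.38, -853.11, -5076.01]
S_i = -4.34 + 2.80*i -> [-4.34, -1.54, 1.26, 4.06, 6.86]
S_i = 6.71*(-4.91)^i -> [6.71, -32.95, 161.77, -794.27, 3899.86]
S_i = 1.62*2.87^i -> [1.62, 4.65, 13.34, 38.3, 109.91]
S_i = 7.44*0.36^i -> [7.44, 2.68, 0.96, 0.35, 0.12]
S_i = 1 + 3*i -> [1, 4, 7, 10, 13]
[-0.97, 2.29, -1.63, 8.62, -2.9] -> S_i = Random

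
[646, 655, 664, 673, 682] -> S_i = 646 + 9*i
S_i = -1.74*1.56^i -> [-1.74, -2.71, -4.23, -6.61, -10.3]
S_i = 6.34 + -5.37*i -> [6.34, 0.97, -4.4, -9.77, -15.14]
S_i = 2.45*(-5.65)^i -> [2.45, -13.84, 78.21, -441.89, 2496.66]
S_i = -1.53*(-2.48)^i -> [-1.53, 3.79, -9.41, 23.34, -57.88]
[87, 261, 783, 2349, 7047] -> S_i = 87*3^i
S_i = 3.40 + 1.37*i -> [3.4, 4.77, 6.14, 7.51, 8.88]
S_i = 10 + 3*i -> [10, 13, 16, 19, 22]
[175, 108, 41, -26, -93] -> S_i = 175 + -67*i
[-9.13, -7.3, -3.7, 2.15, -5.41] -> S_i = Random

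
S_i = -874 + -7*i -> [-874, -881, -888, -895, -902]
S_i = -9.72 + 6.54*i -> [-9.72, -3.18, 3.36, 9.9, 16.44]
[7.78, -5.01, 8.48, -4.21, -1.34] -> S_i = Random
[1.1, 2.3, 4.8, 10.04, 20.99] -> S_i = 1.10*2.09^i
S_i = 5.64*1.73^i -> [5.64, 9.76, 16.88, 29.2, 50.52]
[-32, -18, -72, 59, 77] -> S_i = Random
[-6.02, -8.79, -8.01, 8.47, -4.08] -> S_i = Random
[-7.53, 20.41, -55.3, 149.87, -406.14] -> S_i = -7.53*(-2.71)^i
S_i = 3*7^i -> [3, 21, 147, 1029, 7203]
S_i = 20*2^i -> [20, 40, 80, 160, 320]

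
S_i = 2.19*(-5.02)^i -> [2.19, -10.99, 55.19, -277.05, 1390.78]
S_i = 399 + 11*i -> [399, 410, 421, 432, 443]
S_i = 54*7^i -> [54, 378, 2646, 18522, 129654]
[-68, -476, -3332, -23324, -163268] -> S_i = -68*7^i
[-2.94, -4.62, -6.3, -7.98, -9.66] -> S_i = -2.94 + -1.68*i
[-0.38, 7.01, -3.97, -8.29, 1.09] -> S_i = Random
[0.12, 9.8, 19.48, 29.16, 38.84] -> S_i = 0.12 + 9.68*i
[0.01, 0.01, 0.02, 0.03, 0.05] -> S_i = 0.01*1.48^i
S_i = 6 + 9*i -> [6, 15, 24, 33, 42]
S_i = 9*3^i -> [9, 27, 81, 243, 729]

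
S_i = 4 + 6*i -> [4, 10, 16, 22, 28]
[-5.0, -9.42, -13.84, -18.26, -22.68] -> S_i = -5.00 + -4.42*i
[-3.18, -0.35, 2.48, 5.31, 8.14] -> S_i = -3.18 + 2.83*i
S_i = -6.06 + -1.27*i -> [-6.06, -7.33, -8.6, -9.87, -11.14]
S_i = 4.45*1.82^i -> [4.45, 8.1, 14.74, 26.83, 48.83]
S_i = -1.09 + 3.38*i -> [-1.09, 2.29, 5.67, 9.05, 12.43]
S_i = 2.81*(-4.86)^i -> [2.81, -13.66, 66.37, -322.56, 1567.66]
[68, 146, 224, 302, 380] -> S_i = 68 + 78*i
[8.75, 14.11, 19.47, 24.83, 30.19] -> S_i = 8.75 + 5.36*i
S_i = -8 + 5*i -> [-8, -3, 2, 7, 12]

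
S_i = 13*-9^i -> [13, -117, 1053, -9477, 85293]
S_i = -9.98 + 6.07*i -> [-9.98, -3.91, 2.16, 8.23, 14.3]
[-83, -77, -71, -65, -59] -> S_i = -83 + 6*i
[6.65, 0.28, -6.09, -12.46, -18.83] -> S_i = 6.65 + -6.37*i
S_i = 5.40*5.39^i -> [5.4, 29.11, 156.88, 845.59, 4557.73]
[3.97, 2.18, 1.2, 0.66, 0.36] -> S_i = 3.97*0.55^i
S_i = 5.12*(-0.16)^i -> [5.12, -0.82, 0.13, -0.02, 0.0]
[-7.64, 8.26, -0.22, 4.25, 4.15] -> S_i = Random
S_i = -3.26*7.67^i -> [-3.26, -25.0, -191.78, -1470.97, -11282.34]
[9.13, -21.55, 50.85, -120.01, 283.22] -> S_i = 9.13*(-2.36)^i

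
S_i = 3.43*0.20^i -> [3.43, 0.69, 0.14, 0.03, 0.01]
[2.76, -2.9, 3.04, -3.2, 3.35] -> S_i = 2.76*(-1.05)^i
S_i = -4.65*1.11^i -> [-4.65, -5.16, -5.73, -6.36, -7.06]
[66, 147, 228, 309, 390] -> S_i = 66 + 81*i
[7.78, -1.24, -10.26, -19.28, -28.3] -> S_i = 7.78 + -9.02*i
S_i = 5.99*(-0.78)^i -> [5.99, -4.67, 3.64, -2.84, 2.22]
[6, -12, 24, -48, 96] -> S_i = 6*-2^i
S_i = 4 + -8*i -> [4, -4, -12, -20, -28]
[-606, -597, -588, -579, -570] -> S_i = -606 + 9*i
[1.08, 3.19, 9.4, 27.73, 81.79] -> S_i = 1.08*2.95^i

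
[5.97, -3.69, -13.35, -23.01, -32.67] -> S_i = 5.97 + -9.66*i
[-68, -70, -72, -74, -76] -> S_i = -68 + -2*i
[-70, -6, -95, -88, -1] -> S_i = Random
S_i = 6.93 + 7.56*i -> [6.93, 14.49, 22.05, 29.61, 37.17]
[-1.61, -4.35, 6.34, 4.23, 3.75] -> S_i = Random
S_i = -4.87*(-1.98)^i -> [-4.87, 9.64, -19.09, 37.8, -74.85]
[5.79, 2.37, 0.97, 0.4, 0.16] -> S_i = 5.79*0.41^i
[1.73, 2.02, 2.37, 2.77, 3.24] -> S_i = 1.73*1.17^i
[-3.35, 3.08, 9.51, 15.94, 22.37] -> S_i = -3.35 + 6.43*i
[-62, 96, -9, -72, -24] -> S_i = Random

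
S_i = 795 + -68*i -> [795, 727, 659, 591, 523]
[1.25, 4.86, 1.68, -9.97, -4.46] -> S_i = Random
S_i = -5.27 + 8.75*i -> [-5.27, 3.48, 12.23, 20.98, 29.73]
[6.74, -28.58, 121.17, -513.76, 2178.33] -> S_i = 6.74*(-4.24)^i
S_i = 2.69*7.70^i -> [2.69, 20.71, 159.49, 1228.07, 9456.17]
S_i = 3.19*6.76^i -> [3.19, 21.56, 145.78, 985.44, 6661.58]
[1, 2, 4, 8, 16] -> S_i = 1*2^i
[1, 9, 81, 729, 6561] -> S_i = 1*9^i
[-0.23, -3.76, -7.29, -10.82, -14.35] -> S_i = -0.23 + -3.53*i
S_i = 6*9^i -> [6, 54, 486, 4374, 39366]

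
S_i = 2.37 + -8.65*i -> [2.37, -6.28, -14.93, -23.58, -32.23]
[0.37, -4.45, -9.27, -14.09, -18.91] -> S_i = 0.37 + -4.82*i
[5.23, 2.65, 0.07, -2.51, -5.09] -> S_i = 5.23 + -2.58*i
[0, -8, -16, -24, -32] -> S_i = 0 + -8*i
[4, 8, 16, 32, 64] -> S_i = 4*2^i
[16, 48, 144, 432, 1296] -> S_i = 16*3^i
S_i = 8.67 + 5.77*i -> [8.67, 14.44, 20.21, 25.98, 31.75]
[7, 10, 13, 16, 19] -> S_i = 7 + 3*i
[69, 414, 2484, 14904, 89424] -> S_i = 69*6^i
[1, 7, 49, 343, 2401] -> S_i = 1*7^i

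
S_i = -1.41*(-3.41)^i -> [-1.41, 4.81, -16.4, 55.91, -190.65]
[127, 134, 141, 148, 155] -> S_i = 127 + 7*i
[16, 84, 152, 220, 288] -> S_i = 16 + 68*i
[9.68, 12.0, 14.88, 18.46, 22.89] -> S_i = 9.68*1.24^i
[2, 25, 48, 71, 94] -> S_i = 2 + 23*i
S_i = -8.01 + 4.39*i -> [-8.01, -3.62, 0.77, 5.16, 9.55]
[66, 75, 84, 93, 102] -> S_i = 66 + 9*i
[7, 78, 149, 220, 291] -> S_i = 7 + 71*i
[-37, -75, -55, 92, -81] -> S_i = Random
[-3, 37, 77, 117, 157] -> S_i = -3 + 40*i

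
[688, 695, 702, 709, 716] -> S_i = 688 + 7*i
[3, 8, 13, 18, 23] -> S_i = 3 + 5*i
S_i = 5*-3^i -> [5, -15, 45, -135, 405]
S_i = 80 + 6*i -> [80, 86, 92, 98, 104]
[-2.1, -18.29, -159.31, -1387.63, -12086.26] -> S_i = -2.10*8.71^i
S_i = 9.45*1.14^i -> [9.45, 10.77, 12.28, 14.0, 15.96]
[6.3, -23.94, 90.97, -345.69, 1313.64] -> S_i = 6.30*(-3.80)^i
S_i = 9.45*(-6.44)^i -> [9.45, -60.86, 391.93, -2524.0, 16254.56]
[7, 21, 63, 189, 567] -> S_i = 7*3^i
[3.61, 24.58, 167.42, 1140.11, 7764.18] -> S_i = 3.61*6.81^i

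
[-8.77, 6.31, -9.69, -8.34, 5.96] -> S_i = Random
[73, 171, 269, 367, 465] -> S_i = 73 + 98*i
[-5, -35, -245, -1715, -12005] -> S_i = -5*7^i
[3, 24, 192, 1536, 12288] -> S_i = 3*8^i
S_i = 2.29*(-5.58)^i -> [2.29, -12.78, 71.3, -397.87, 2220.1]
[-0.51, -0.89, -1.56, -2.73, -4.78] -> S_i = -0.51*1.75^i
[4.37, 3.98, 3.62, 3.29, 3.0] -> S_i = 4.37*0.91^i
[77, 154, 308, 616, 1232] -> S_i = 77*2^i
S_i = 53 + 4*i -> [53, 57, 61, 65, 69]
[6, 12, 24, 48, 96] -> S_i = 6*2^i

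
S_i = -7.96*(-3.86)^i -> [-7.96, 30.73, -118.6, 457.8, -1767.1]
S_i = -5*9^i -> [-5, -45, -405, -3645, -32805]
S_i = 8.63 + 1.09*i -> [8.63, 9.72, 10.81, 11.9, 12.99]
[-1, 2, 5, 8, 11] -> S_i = -1 + 3*i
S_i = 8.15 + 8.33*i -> [8.15, 16.48, 24.81, 33.14, 41.47]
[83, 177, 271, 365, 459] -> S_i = 83 + 94*i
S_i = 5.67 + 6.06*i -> [5.67, 11.73, 17.79, 23.85, 29.91]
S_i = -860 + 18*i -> [-860, -842, -824, -806, -788]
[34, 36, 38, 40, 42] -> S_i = 34 + 2*i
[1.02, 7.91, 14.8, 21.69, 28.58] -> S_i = 1.02 + 6.89*i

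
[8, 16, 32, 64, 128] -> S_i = 8*2^i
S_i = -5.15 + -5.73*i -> [-5.15, -10.88, -16.61, -22.34, -28.07]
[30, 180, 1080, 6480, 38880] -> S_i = 30*6^i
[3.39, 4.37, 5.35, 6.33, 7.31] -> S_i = 3.39 + 0.98*i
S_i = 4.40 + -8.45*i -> [4.4, -4.05, -12.5, -20.95, -29.4]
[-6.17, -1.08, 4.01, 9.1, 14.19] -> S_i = -6.17 + 5.09*i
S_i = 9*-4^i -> [9, -36, 144, -576, 2304]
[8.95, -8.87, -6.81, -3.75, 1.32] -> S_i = Random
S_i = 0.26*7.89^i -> [0.26, 2.05, 16.19, 127.7, 1007.58]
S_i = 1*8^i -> [1, 8, 64, 512, 4096]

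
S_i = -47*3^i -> [-47, -141, -423, -1269, -3807]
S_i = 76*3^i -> [76, 228, 684, 2052, 6156]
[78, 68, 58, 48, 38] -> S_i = 78 + -10*i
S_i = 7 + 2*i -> [7, 9, 11, 13, 15]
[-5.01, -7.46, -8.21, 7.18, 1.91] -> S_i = Random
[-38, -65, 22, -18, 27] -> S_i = Random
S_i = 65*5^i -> [65, 325, 1625, 8125, 40625]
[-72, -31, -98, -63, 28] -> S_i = Random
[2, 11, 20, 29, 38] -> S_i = 2 + 9*i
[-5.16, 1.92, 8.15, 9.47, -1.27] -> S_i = Random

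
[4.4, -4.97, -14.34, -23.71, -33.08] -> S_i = 4.40 + -9.37*i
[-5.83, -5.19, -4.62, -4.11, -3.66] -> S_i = -5.83*0.89^i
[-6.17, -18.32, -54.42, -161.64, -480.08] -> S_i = -6.17*2.97^i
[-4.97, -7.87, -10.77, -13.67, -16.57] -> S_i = -4.97 + -2.90*i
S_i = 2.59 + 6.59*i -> [2.59, 9.18, 15.77, 22.36, 28.95]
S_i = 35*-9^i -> [35, -315, 2835, -25515, 229635]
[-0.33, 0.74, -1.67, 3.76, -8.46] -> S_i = -0.33*(-2.25)^i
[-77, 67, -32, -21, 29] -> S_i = Random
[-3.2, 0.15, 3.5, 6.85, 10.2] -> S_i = -3.20 + 3.35*i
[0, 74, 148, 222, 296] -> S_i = 0 + 74*i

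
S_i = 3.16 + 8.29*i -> [3.16, 11.45, 19.74, 28.03, 36.32]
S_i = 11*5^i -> [11, 55, 275, 1375, 6875]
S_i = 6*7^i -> [6, 42, 294, 2058, 14406]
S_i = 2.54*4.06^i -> [2.54, 10.31, 41.87, 169.99, 690.14]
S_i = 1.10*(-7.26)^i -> [1.1, -7.99, 57.98, -420.92, 3055.9]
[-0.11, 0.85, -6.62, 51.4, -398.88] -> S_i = -0.11*(-7.76)^i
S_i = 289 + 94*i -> [289, 383, 477, 571, 665]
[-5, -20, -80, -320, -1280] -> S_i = -5*4^i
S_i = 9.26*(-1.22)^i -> [9.26, -11.3, 13.78, -16.81, 20.51]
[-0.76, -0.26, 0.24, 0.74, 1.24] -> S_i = -0.76 + 0.50*i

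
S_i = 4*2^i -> [4, 8, 16, 32, 64]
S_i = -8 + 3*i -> [-8, -5, -2, 1, 4]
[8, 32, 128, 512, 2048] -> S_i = 8*4^i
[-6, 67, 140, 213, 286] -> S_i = -6 + 73*i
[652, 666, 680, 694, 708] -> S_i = 652 + 14*i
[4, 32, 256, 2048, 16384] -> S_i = 4*8^i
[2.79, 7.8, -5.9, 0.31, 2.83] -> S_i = Random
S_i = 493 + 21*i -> [493, 514, 535, 556, 577]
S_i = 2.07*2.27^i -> [2.07, 4.7, 10.67, 24.21, 54.96]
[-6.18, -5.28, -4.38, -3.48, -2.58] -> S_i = -6.18 + 0.90*i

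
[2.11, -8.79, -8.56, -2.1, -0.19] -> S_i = Random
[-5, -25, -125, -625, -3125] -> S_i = -5*5^i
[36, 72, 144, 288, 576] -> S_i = 36*2^i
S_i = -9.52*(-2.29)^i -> [-9.52, 21.8, -49.92, 114.33, -261.81]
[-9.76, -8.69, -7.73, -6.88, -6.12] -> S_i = -9.76*0.89^i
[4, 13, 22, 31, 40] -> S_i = 4 + 9*i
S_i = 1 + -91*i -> [1, -90, -181, -272, -363]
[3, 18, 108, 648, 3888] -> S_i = 3*6^i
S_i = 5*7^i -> [5, 35, 245, 1715, 12005]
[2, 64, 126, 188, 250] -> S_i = 2 + 62*i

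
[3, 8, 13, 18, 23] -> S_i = 3 + 5*i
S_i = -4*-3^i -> [-4, 12, -36, 108, -324]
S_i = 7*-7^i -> [7, -49, 343, -2401, 16807]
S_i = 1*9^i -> [1, 9, 81, 729, 6561]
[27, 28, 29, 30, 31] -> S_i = 27 + 1*i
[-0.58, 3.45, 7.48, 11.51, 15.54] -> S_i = -0.58 + 4.03*i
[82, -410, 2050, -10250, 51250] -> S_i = 82*-5^i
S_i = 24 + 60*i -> [24, 84, 144, 204, 264]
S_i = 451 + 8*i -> [451, 459, 467, 475, 483]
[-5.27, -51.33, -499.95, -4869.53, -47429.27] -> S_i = -5.27*9.74^i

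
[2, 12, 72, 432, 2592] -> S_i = 2*6^i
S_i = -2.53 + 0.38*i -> [-2.53, -2.15, -1.77, -1.39, -1.01]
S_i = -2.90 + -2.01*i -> [-2.9, -4.91, -6.92, -8.93, -10.94]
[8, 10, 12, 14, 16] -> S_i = 8 + 2*i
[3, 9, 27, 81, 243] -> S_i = 3*3^i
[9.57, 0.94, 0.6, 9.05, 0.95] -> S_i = Random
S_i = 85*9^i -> [85, 765, 6885, 61965, 557685]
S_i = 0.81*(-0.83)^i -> [0.81, -0.67, 0.56, -0.46, 0.38]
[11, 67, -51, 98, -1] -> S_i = Random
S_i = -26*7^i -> [-26, -182, -1274, -8918, -62426]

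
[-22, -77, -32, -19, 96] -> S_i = Random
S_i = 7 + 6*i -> [7, 13, 19, 25, 31]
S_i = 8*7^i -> [8, 56, 392, 2744, 19208]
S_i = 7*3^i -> [7, 21, 63, 189, 567]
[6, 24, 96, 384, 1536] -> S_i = 6*4^i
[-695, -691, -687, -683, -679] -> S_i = -695 + 4*i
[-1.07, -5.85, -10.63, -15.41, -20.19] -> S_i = -1.07 + -4.78*i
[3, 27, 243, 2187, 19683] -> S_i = 3*9^i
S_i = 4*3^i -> [4, 12, 36, 108, 324]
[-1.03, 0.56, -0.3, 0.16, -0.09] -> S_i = -1.03*(-0.54)^i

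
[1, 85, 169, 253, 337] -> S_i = 1 + 84*i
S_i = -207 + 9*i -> [-207, -198, -189, -180, -171]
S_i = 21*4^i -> [21, 84, 336, 1344, 5376]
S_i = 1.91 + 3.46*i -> [1.91, 5.37, 8.83, 12.29, 15.75]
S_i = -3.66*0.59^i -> [-3.66, -2.16, -1.27, -0.75, -0.44]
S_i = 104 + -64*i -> [104, 40, -24, -88, -152]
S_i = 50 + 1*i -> [50, 51, 52, 53, 54]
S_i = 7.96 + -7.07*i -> [7.96, 0.89, -6.18, -13.25, -20.32]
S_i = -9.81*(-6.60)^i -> [-9.81, 64.75, -427.32, 2820.34, -18614.22]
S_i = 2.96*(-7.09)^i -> [2.96, -20.99, 148.79, -1054.95, 7479.57]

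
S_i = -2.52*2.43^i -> [-2.52, -6.12, -14.88, -36.16, -87.87]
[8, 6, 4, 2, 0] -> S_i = 8 + -2*i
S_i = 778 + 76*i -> [778, 854, 930, 1006, 1082]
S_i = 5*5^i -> [5, 25, 125, 625, 3125]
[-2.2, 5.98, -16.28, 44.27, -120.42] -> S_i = -2.20*(-2.72)^i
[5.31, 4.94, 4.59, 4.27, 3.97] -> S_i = 5.31*0.93^i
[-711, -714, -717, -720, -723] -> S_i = -711 + -3*i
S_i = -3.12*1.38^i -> [-3.12, -4.31, -5.94, -8.2, -11.32]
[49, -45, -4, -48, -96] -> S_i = Random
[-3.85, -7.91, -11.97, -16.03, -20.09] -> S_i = -3.85 + -4.06*i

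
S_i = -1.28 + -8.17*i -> [-1.28, -9.45, -17.62, -25.79, -33.96]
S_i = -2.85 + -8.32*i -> [-2.85, -11.17, -19.49, -27.81, -36.13]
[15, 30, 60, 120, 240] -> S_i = 15*2^i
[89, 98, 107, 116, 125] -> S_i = 89 + 9*i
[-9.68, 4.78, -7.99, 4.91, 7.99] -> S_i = Random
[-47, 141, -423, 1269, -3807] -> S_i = -47*-3^i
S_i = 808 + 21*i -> [808, 829, 850, 871, 892]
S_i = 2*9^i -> [2, 18, 162, 1458, 13122]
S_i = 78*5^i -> [78, 390, 1950, 9750, 48750]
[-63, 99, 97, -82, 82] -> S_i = Random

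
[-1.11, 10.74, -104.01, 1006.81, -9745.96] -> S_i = -1.11*(-9.68)^i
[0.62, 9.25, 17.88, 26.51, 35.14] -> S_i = 0.62 + 8.63*i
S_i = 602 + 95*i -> [602, 697, 792, 887, 982]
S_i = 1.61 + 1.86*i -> [1.61, 3.47, 5.33, 7.19, 9.05]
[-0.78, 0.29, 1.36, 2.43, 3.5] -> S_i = -0.78 + 1.07*i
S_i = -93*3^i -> [-93, -279, -837, -2511, -7533]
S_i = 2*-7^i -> [2, -14, 98, -686, 4802]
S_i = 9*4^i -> [9, 36, 144, 576, 2304]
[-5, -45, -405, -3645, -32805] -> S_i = -5*9^i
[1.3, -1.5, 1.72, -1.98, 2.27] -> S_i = 1.30*(-1.15)^i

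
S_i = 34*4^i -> [34, 136, 544, 2176, 8704]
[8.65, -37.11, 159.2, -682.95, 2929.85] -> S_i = 8.65*(-4.29)^i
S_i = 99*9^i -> [99, 891, 8019, 72171, 649539]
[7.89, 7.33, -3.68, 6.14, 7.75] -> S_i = Random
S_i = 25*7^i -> [25, 175, 1225, 8575, 60025]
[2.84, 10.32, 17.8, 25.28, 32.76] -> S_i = 2.84 + 7.48*i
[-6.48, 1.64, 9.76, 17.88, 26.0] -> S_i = -6.48 + 8.12*i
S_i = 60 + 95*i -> [60, 155, 250, 345, 440]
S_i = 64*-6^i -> [64, -384, 2304, -13824, 82944]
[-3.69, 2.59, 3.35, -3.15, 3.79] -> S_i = Random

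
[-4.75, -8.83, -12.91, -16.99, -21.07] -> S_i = -4.75 + -4.08*i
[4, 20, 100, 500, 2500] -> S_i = 4*5^i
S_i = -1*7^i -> [-1, -7, -49, -343, -2401]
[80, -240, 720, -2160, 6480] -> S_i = 80*-3^i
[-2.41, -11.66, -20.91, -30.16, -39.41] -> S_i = -2.41 + -9.25*i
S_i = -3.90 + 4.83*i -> [-3.9, 0.93, 5.76, 10.59, 15.42]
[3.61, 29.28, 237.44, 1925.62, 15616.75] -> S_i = 3.61*8.11^i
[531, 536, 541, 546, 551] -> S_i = 531 + 5*i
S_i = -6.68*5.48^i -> [-6.68, -36.61, -200.6, -1099.3, -6024.19]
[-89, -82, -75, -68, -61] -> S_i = -89 + 7*i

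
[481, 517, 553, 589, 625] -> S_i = 481 + 36*i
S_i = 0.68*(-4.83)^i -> [0.68, -3.28, 15.86, -76.62, 370.08]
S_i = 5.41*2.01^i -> [5.41, 10.87, 21.86, 43.93, 88.3]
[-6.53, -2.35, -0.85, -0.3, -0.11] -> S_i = -6.53*0.36^i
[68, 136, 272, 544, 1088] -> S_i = 68*2^i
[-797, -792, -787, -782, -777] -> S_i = -797 + 5*i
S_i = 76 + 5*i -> [76, 81, 86, 91, 96]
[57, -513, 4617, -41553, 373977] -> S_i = 57*-9^i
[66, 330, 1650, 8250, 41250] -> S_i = 66*5^i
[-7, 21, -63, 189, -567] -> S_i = -7*-3^i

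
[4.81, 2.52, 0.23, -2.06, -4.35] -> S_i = 4.81 + -2.29*i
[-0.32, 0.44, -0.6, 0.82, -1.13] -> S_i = -0.32*(-1.37)^i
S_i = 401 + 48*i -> [401, 449, 497, 545, 593]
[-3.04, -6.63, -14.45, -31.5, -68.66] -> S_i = -3.04*2.18^i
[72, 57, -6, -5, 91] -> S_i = Random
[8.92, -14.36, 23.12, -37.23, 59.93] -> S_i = 8.92*(-1.61)^i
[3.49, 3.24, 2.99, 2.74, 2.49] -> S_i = 3.49 + -0.25*i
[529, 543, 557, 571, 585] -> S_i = 529 + 14*i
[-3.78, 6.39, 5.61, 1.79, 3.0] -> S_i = Random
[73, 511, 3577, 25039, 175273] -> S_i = 73*7^i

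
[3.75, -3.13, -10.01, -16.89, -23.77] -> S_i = 3.75 + -6.88*i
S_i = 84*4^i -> [84, 336, 1344, 5376, 21504]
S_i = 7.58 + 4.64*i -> [7.58, 12.22, 16.86, 21.5, 26.14]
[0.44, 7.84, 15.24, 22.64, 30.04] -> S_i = 0.44 + 7.40*i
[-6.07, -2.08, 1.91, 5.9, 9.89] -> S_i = -6.07 + 3.99*i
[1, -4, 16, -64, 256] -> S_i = 1*-4^i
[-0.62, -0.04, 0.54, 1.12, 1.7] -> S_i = -0.62 + 0.58*i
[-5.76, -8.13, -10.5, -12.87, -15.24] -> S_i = -5.76 + -2.37*i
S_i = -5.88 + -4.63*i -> [-5.88, -10.51, -15.14, -19.77, -24.4]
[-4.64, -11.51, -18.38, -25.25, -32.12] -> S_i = -4.64 + -6.87*i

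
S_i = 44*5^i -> [44, 220, 1100, 5500, 27500]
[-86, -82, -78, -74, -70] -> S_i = -86 + 4*i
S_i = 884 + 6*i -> [884, 890, 896, 902, 908]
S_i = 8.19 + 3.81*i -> [8.19, 12.0, 15.81, 19.62, 23.43]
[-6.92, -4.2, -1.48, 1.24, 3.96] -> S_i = -6.92 + 2.72*i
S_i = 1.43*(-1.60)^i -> [1.43, -2.29, 3.66, -5.86, 9.37]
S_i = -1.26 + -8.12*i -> [-1.26, -9.38, -17.5, -25.62, -33.74]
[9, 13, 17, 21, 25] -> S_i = 9 + 4*i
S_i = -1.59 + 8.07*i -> [-1.59, 6.48, 14.55, 22.62, 30.69]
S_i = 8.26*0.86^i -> [8.26, 7.1, 6.11, 5.25, 4.52]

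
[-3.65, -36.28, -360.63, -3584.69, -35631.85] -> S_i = -3.65*9.94^i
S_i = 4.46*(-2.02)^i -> [4.46, -9.01, 18.2, -36.76, 74.26]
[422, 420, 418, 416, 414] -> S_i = 422 + -2*i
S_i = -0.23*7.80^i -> [-0.23, -1.79, -13.99, -109.15, -851.35]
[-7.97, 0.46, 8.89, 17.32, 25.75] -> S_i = -7.97 + 8.43*i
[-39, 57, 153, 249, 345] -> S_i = -39 + 96*i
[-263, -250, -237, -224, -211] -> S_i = -263 + 13*i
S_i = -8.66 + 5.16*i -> [-8.66, -3.5, 1.66, 6.82, 11.98]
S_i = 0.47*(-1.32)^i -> [0.47, -0.62, 0.82, -1.08, 1.43]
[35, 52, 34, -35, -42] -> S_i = Random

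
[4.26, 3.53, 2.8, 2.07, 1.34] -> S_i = 4.26 + -0.73*i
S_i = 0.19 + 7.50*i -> [0.19, 7.69, 15.19, 22.69, 30.19]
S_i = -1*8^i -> [-1, -8, -64, -512, -4096]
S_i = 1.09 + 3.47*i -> [1.09, 4.56, 8.03, 11.5, 14.97]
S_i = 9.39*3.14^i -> [9.39, 29.48, 92.58, 290.71, 912.82]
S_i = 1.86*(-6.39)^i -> [1.86, -11.89, 75.95, -485.31, 3101.1]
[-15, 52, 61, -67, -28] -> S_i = Random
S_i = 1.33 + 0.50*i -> [1.33, 1.83, 2.33, 2.83, 3.33]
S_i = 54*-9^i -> [54, -486, 4374, -39366, 354294]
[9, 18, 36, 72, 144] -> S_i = 9*2^i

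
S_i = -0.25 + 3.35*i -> [-0.25, 3.1, 6.45, 9.8, 13.15]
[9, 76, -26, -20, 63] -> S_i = Random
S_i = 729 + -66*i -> [729, 663, 597, 531, 465]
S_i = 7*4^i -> [7, 28, 112, 448, 1792]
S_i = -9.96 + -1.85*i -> [-9.96, -11.81, -13.66, -15.51, -17.36]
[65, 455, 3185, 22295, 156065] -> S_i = 65*7^i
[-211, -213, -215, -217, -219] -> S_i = -211 + -2*i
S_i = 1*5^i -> [1, 5, 25, 125, 625]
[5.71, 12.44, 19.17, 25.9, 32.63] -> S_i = 5.71 + 6.73*i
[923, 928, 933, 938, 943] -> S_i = 923 + 5*i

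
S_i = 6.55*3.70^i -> [6.55, 24.24, 89.67, 331.78, 1227.58]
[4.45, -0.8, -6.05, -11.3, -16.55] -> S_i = 4.45 + -5.25*i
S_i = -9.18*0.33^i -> [-9.18, -3.03, -1.0, -0.33, -0.11]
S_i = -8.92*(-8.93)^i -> [-8.92, 79.66, -711.32, 6352.13, -56724.5]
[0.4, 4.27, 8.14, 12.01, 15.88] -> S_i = 0.40 + 3.87*i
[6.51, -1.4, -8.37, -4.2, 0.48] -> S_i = Random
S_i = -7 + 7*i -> [-7, 0, 7, 14, 21]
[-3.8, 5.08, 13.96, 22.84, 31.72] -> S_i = -3.80 + 8.88*i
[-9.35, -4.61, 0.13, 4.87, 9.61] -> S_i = -9.35 + 4.74*i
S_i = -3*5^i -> [-3, -15, -75, -375, -1875]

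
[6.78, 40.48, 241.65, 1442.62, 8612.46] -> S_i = 6.78*5.97^i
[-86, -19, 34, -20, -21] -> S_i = Random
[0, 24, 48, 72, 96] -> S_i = 0 + 24*i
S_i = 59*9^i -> [59, 531, 4779, 43011, 387099]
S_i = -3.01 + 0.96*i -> [-3.01, -2.05, -1.09, -0.13, 0.83]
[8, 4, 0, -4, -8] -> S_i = 8 + -4*i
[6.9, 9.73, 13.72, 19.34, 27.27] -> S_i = 6.90*1.41^i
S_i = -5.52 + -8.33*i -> [-5.52, -13.85, -22.18, -30.51, -38.84]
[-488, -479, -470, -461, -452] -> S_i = -488 + 9*i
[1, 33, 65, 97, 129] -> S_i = 1 + 32*i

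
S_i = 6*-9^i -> [6, -54, 486, -4374, 39366]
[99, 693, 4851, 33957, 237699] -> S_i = 99*7^i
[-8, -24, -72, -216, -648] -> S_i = -8*3^i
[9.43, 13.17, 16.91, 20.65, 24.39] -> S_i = 9.43 + 3.74*i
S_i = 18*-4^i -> [18, -72, 288, -1152, 4608]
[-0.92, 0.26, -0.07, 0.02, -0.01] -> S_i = -0.92*(-0.28)^i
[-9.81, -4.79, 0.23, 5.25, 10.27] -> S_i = -9.81 + 5.02*i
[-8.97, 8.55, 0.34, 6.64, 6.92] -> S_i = Random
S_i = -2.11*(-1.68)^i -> [-2.11, 3.54, -5.96, 10.0, -16.81]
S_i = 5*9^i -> [5, 45, 405, 3645, 32805]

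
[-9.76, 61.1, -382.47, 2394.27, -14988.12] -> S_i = -9.76*(-6.26)^i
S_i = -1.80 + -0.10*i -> [-1.8, -1.9, -2.0, -2.1, -2.2]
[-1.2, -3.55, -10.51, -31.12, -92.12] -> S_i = -1.20*2.96^i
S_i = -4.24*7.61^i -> [-4.24, -32.27, -245.55, -1868.61, -14220.16]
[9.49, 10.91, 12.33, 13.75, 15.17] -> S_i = 9.49 + 1.42*i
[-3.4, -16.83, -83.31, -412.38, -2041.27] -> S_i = -3.40*4.95^i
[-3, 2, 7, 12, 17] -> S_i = -3 + 5*i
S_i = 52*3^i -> [52, 156, 468, 1404, 4212]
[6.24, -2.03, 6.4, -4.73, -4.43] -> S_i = Random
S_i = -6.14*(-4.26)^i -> [-6.14, 26.16, -111.43, 474.68, -2022.12]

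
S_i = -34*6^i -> [-34, -204, -1224, -7344, -44064]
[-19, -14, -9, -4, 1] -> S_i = -19 + 5*i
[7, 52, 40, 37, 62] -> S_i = Random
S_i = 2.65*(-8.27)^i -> [2.65, -21.92, 181.24, -1498.86, 12395.61]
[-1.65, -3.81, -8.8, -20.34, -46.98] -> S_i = -1.65*2.31^i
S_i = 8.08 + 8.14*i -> [8.08, 16.22, 24.36, 32.5, 40.64]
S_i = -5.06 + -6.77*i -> [-5.06, -11.83, -18.6, -25.37, -32.14]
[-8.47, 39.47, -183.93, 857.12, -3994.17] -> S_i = -8.47*(-4.66)^i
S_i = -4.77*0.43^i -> [-4.77, -2.05, -0.88, -0.38, -0.16]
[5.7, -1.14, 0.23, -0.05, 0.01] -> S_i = 5.70*(-0.20)^i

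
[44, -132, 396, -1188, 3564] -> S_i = 44*-3^i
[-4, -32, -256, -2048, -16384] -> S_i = -4*8^i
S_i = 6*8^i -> [6, 48, 384, 3072, 24576]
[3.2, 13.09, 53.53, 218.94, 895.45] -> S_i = 3.20*4.09^i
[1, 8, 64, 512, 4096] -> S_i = 1*8^i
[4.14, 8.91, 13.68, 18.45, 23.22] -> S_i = 4.14 + 4.77*i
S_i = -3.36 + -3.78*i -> [-3.36, -7.14, -10.92, -14.7, -18.48]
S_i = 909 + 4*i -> [909, 913, 917, 921, 925]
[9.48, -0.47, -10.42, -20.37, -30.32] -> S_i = 9.48 + -9.95*i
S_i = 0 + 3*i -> [0, 3, 6, 9, 12]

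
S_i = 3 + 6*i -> [3, 9, 15, 21, 27]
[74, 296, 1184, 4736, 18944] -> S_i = 74*4^i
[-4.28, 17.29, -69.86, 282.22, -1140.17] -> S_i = -4.28*(-4.04)^i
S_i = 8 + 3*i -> [8, 11, 14, 17, 20]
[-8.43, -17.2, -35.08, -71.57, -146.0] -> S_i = -8.43*2.04^i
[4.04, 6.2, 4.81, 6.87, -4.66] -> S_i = Random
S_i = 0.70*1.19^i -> [0.7, 0.83, 0.99, 1.18, 1.4]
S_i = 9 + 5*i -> [9, 14, 19, 24, 29]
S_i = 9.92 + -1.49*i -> [9.92, 8.43, 6.94, 5.45, 3.96]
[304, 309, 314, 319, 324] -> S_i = 304 + 5*i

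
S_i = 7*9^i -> [7, 63, 567, 5103, 45927]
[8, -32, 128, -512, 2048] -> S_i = 8*-4^i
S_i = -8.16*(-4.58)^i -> [-8.16, 37.37, -171.17, 783.95, -3590.48]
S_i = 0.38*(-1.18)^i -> [0.38, -0.45, 0.53, -0.62, 0.74]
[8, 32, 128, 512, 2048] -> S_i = 8*4^i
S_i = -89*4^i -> [-89, -356, -1424, -5696, -22784]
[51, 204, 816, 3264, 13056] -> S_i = 51*4^i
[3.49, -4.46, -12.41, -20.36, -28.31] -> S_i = 3.49 + -7.95*i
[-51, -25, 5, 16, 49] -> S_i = Random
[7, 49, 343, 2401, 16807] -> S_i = 7*7^i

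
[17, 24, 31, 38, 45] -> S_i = 17 + 7*i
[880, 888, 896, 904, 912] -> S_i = 880 + 8*i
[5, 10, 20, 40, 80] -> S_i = 5*2^i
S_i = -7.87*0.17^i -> [-7.87, -1.34, -0.23, -0.04, -0.01]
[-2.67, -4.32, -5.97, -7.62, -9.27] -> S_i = -2.67 + -1.65*i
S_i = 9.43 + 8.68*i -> [9.43, 18.11, 26.79, 35.47, 44.15]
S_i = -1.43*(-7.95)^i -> [-1.43, 11.37, -90.38, 718.52, -5712.22]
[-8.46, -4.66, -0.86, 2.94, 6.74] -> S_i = -8.46 + 3.80*i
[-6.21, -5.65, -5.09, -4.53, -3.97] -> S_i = -6.21 + 0.56*i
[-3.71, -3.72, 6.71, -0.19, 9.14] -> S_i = Random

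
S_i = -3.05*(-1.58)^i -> [-3.05, 4.82, -7.61, 12.03, -19.01]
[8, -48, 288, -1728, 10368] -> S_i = 8*-6^i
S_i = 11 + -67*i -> [11, -56, -123, -190, -257]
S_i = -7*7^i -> [-7, -49, -343, -2401, -16807]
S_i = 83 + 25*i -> [83, 108, 133, 158, 183]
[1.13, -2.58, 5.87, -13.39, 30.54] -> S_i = 1.13*(-2.28)^i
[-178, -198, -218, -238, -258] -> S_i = -178 + -20*i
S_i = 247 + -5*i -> [247, 242, 237, 232, 227]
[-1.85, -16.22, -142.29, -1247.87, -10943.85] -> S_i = -1.85*8.77^i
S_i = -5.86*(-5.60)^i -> [-5.86, 32.82, -183.77, 1029.11, -5763.01]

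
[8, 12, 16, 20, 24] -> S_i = 8 + 4*i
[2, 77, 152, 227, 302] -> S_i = 2 + 75*i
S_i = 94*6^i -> [94, 564, 3384, 20304, 121824]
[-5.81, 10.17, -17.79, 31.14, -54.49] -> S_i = -5.81*(-1.75)^i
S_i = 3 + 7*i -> [3, 10, 17, 24, 31]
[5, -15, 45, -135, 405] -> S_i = 5*-3^i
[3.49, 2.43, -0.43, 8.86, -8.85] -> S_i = Random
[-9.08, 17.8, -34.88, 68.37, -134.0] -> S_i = -9.08*(-1.96)^i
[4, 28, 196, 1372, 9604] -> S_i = 4*7^i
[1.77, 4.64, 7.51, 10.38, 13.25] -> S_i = 1.77 + 2.87*i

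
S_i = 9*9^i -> [9, 81, 729, 6561, 59049]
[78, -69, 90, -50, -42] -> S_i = Random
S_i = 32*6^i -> [32, 192, 1152, 6912, 41472]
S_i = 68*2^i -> [68, 136, 272, 544, 1088]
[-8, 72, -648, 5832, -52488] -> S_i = -8*-9^i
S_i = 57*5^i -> [57, 285, 1425, 7125, 35625]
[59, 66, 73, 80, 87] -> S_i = 59 + 7*i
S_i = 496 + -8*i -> [496, 488, 480, 472, 464]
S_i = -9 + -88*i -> [-9, -97, -185, -273, -361]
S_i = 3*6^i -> [3, 18, 108, 648, 3888]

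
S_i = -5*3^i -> [-5, -15, -45, -135, -405]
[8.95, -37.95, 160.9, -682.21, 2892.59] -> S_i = 8.95*(-4.24)^i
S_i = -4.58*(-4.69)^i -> [-4.58, 21.48, -100.74, 472.48, -2215.93]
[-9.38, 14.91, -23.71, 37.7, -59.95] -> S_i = -9.38*(-1.59)^i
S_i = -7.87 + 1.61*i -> [-7.87, -6.26, -4.65, -3.04, -1.43]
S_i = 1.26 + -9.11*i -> [1.26, -7.85, -16.96, -26.07, -35.18]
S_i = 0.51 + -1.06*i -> [0.51, -0.55, -1.61, -2.67, -3.73]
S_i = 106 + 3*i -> [106, 109, 112, 115, 118]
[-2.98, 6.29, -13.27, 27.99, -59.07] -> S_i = -2.98*(-2.11)^i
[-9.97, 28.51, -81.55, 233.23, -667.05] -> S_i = -9.97*(-2.86)^i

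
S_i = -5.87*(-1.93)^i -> [-5.87, 11.33, -21.87, 42.2, -81.45]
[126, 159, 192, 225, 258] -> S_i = 126 + 33*i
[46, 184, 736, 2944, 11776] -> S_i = 46*4^i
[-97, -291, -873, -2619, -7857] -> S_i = -97*3^i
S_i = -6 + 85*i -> [-6, 79, 164, 249, 334]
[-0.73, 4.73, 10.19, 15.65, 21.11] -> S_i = -0.73 + 5.46*i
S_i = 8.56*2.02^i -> [8.56, 17.29, 34.93, 70.56, 142.52]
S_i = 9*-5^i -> [9, -45, 225, -1125, 5625]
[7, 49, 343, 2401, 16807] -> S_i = 7*7^i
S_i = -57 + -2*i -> [-57, -59, -61, -63, -65]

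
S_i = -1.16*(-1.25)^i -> [-1.16, 1.45, -1.81, 2.27, -2.83]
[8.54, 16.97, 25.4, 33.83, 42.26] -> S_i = 8.54 + 8.43*i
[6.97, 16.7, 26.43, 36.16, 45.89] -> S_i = 6.97 + 9.73*i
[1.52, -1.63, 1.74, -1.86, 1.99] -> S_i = 1.52*(-1.07)^i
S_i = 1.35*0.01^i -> [1.35, 0.01, 0.0, 0.0, 0.0]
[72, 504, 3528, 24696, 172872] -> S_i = 72*7^i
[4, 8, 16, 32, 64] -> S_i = 4*2^i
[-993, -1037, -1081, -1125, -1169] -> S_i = -993 + -44*i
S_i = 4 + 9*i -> [4, 13, 22, 31, 40]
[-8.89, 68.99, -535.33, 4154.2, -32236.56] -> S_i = -8.89*(-7.76)^i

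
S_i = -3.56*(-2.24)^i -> [-3.56, 7.97, -17.86, 40.01, -89.63]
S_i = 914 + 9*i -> [914, 923, 932, 941, 950]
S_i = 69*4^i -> [69, 276, 1104, 4416, 17664]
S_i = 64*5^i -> [64, 320, 1600, 8000, 40000]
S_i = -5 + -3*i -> [-5, -8, -11, -14, -17]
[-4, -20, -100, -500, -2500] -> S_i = -4*5^i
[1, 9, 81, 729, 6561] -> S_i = 1*9^i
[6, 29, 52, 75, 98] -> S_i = 6 + 23*i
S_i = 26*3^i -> [26, 78, 234, 702, 2106]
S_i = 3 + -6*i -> [3, -3, -9, -15, -21]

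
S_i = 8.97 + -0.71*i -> [8.97, 8.26, 7.55, 6.84, 6.13]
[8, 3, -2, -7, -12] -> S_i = 8 + -5*i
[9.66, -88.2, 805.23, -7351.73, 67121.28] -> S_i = 9.66*(-9.13)^i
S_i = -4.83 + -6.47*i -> [-4.83, -11.3, -17.77, -24.24, -30.71]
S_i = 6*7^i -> [6, 42, 294, 2058, 14406]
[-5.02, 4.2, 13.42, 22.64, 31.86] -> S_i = -5.02 + 9.22*i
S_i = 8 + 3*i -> [8, 11, 14, 17, 20]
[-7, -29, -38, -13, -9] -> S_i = Random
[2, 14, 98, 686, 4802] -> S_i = 2*7^i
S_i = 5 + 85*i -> [5, 90, 175, 260, 345]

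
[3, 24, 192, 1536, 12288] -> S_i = 3*8^i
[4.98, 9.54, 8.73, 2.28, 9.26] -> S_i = Random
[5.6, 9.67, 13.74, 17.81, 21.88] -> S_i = 5.60 + 4.07*i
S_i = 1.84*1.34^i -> [1.84, 2.47, 3.3, 4.43, 5.93]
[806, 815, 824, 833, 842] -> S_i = 806 + 9*i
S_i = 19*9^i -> [19, 171, 1539, 13851, 124659]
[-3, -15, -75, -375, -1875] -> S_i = -3*5^i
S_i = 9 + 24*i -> [9, 33, 57, 81, 105]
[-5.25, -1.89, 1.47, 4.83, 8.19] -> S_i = -5.25 + 3.36*i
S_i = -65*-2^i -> [-65, 130, -260, 520, -1040]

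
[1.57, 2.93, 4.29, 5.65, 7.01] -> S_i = 1.57 + 1.36*i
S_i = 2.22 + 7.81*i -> [2.22, 10.03, 17.84, 25.65, 33.46]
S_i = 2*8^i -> [2, 16, 128, 1024, 8192]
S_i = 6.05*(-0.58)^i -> [6.05, -3.51, 2.04, -1.18, 0.68]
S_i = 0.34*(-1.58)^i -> [0.34, -0.54, 0.85, -1.34, 2.12]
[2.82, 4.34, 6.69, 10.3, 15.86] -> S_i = 2.82*1.54^i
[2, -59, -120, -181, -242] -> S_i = 2 + -61*i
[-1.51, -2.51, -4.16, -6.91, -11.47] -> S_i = -1.51*1.66^i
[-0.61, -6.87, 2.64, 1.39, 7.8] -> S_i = Random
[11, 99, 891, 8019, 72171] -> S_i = 11*9^i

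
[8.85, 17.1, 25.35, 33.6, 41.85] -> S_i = 8.85 + 8.25*i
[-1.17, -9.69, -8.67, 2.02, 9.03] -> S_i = Random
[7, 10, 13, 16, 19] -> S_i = 7 + 3*i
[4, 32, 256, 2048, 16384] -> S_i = 4*8^i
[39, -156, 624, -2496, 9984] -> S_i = 39*-4^i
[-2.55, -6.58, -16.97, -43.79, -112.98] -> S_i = -2.55*2.58^i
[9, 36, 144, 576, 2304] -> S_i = 9*4^i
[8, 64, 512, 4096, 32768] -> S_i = 8*8^i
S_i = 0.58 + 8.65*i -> [0.58, 9.23, 17.88, 26.53, 35.18]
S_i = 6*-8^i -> [6, -48, 384, -3072, 24576]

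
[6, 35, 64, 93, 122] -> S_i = 6 + 29*i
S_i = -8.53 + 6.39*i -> [-8.53, -2.14, 4.25, 10.64, 17.03]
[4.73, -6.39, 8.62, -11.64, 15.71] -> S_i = 4.73*(-1.35)^i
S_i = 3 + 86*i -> [3, 89, 175, 261, 347]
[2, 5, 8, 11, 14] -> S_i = 2 + 3*i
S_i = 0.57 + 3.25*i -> [0.57, 3.82, 7.07, 10.32, 13.57]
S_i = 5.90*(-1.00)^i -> [5.9, -5.9, 5.9, -5.9, 5.9]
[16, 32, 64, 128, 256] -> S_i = 16*2^i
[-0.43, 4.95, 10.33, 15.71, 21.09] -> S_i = -0.43 + 5.38*i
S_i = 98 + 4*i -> [98, 102, 106, 110, 114]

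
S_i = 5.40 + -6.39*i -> [5.4, -0.99, -7.38, -13.77, -20.16]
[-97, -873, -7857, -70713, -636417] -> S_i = -97*9^i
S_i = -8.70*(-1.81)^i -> [-8.7, 15.75, -28.5, 51.59, -93.38]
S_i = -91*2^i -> [-91, -182, -364, -728, -1456]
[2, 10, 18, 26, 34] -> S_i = 2 + 8*i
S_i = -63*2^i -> [-63, -126, -252, -504, -1008]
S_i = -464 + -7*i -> [-464, -471, -478, -485, -492]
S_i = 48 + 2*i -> [48, 50, 52, 54, 56]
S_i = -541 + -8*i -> [-541, -549, -557, -565, -573]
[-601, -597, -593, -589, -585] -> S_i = -601 + 4*i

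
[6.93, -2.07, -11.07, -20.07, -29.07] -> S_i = 6.93 + -9.00*i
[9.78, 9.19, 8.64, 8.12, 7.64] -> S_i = 9.78*0.94^i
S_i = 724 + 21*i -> [724, 745, 766, 787, 808]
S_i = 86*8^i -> [86, 688, 5504, 44032, 352256]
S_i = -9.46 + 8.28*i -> [-9.46, -1.18, 7.1, 15.38, 23.66]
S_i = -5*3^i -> [-5, -15, -45, -135, -405]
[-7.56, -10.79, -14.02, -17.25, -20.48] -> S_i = -7.56 + -3.23*i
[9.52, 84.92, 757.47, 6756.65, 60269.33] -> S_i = 9.52*8.92^i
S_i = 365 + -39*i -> [365, 326, 287, 248, 209]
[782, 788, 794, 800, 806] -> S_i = 782 + 6*i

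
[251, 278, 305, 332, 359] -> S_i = 251 + 27*i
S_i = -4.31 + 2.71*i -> [-4.31, -1.6, 1.11, 3.82, 6.53]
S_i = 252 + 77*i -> [252, 329, 406, 483, 560]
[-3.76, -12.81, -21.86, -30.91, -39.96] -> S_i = -3.76 + -9.05*i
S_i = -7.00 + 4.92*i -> [-7.0, -2.08, 2.84, 7.76, 12.68]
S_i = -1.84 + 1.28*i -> [-1.84, -0.56, 0.72, 2.0, 3.28]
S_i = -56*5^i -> [-56, -280, -1400, -7000, -35000]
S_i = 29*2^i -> [29, 58, 116, 232, 464]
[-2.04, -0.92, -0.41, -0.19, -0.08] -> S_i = -2.04*0.45^i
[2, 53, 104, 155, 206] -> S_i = 2 + 51*i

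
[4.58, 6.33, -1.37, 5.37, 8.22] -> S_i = Random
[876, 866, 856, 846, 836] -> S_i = 876 + -10*i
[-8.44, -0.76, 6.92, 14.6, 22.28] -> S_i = -8.44 + 7.68*i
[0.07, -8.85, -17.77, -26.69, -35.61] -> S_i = 0.07 + -8.92*i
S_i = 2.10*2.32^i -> [2.1, 4.87, 11.3, 26.22, 60.84]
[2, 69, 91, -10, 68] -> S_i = Random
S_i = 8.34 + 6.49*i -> [8.34, 14.83, 21.32, 27.81, 34.3]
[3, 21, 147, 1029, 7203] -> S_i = 3*7^i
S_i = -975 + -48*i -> [-975, -1023, -1071, -1119, -1167]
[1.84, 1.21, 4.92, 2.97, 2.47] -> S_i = Random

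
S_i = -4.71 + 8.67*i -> [-4.71, 3.96, 12.63, 21.3, 29.97]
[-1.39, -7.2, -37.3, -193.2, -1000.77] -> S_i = -1.39*5.18^i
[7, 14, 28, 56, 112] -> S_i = 7*2^i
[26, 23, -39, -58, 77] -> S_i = Random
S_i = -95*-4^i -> [-95, 380, -1520, 6080, -24320]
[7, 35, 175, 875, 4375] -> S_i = 7*5^i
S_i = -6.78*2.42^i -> [-6.78, -16.41, -39.71, -96.09, -232.54]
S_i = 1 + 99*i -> [1, 100, 199, 298, 397]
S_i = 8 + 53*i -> [8, 61, 114, 167, 220]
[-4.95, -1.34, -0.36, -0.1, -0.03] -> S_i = -4.95*0.27^i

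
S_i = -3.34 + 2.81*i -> [-3.34, -0.53, 2.28, 5.09, 7.9]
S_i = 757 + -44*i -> [757, 713, 669, 625, 581]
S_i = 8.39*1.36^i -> [8.39, 11.41, 15.52, 21.1, 28.7]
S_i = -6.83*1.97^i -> [-6.83, -13.46, -26.51, -52.22, -102.87]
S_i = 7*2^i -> [7, 14, 28, 56, 112]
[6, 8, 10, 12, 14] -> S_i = 6 + 2*i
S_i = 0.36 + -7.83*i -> [0.36, -7.47, -15.3, -23.13, -30.96]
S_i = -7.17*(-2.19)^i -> [-7.17, 15.7, -34.39, 75.31, -164.93]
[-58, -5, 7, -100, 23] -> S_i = Random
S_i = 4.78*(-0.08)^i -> [4.78, -0.38, 0.03, -0.0, 0.0]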